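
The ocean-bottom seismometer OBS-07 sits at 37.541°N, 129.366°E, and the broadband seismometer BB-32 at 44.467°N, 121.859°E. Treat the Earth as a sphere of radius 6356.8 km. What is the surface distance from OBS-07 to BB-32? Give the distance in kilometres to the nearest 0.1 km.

991.8 km

Δφ = 6.9260°,  Δλ = -7.5070°
a = sin²(Δφ/2) + cos φ₁ cos φ₂ sin²(Δλ/2) = 0.006074
c = 2·arcsin(√a) = 0.156026 rad = 8.9396°
d = R·c = 6356.8 × 0.156026 = 991.8 km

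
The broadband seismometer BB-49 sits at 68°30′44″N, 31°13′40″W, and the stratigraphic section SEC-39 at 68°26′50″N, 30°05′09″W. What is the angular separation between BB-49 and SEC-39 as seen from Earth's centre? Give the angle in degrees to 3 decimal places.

0.424°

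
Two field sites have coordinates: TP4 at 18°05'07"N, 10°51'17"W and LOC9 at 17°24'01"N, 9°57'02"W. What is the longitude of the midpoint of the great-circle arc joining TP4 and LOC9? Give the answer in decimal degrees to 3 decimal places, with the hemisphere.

10.402°W

TP4: φ = +18.08528°, λ = -10.85472°
LOC9: φ = +17.40028°, λ = -9.95056°
Bx = cos φ₂ cos Δλ = 0.954120,  By = cos φ₂ sin Δλ = 0.015058
φₘ = atan2(sin φ₁ + sin φ₂, √((cos φ₁ + Bx)² + By²)) = 17.74330°
λₘ = λ₁ + atan2(By, cos φ₁ + Bx) = -10.40177°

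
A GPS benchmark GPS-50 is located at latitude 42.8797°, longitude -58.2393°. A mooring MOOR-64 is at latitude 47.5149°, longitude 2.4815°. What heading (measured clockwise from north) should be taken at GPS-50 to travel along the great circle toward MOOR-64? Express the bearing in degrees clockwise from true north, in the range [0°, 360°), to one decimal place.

61.8°

Δλ = 60.7208°
y = sin Δλ · cos φ₂ = 0.589114
x = cos φ₁ sin φ₂ − sin φ₁ cos φ₂ cos Δλ = 0.315628
θ = atan2(y, x) = 61.8191° → 61.8191° (mod 360°)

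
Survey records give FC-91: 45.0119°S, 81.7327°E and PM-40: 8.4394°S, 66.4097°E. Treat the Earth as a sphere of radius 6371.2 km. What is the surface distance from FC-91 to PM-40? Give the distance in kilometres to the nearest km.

Δφ = 36.5725°,  Δλ = -15.3230°
a = sin²(Δφ/2) + cos φ₁ cos φ₂ sin²(Δλ/2) = 0.110878
c = 2·arcsin(√a) = 0.678931 rad = 38.8999°
d = R·c = 6371.2 × 0.678931 = 4325.6 km

4326 km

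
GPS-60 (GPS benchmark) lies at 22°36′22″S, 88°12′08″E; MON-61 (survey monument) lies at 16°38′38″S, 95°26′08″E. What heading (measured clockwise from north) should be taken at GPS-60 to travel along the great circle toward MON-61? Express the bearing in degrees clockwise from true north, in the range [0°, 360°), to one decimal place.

50.1°

GPS-60: φ = -22.60611°, λ = +88.20222°
MON-61: φ = -16.64389°, λ = +95.43556°
Δλ = 7.2333°
y = sin Δλ · cos φ₂ = 0.120635
x = cos φ₁ sin φ₂ − sin φ₁ cos φ₂ cos Δλ = 0.100942
θ = atan2(y, x) = 50.0790° → 50.0790° (mod 360°)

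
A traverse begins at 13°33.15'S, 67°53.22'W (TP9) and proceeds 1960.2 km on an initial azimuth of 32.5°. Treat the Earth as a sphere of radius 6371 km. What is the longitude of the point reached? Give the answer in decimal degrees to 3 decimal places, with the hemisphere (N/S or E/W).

TP9: φ = -13.55250°, λ = -67.88700°
δ = d/R = 1960.2/6371 = 0.307675 rad
φ₂ = arcsin(sin φ₁ cos δ + cos φ₁ sin δ cos θ)
   = arcsin(-0.23434·0.95304 + 0.97216·0.30284·0.84339) = 1.43096°
λ₂ = λ₁ + atan2(sin θ sin δ cos φ₁, cos δ − sin φ₁ sin φ₂) = -58.51936°

58.519°W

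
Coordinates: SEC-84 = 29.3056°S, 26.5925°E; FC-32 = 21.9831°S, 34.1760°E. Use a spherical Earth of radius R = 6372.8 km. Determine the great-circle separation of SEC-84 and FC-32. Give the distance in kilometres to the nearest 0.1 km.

1113.6 km

Δφ = 7.3225°,  Δλ = 7.5835°
a = sin²(Δφ/2) + cos φ₁ cos φ₂ sin²(Δλ/2) = 0.007614
c = 2·arcsin(√a) = 0.174739 rad = 10.0118°
d = R·c = 6372.8 × 0.174739 = 1113.6 km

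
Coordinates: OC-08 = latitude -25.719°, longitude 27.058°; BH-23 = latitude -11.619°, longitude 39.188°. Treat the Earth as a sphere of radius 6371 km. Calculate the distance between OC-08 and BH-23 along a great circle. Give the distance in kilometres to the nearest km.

2020 km

Δφ = 14.1000°,  Δλ = 12.1300°
a = sin²(Δφ/2) + cos φ₁ cos φ₂ sin²(Δλ/2) = 0.024915
c = 2·arcsin(√a) = 0.317018 rad = 18.1638°
d = R·c = 6371 × 0.317018 = 2019.7 km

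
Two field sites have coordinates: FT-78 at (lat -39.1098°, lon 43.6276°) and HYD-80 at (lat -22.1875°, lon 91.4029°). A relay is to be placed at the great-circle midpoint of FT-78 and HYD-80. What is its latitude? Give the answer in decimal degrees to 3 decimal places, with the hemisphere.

32.926°S

Bx = cos φ₂ cos Δλ = 0.622277,  By = cos φ₂ sin Δλ = 0.685682
φₘ = atan2(sin φ₁ + sin φ₂, √((cos φ₁ + Bx)² + By²)) = -32.92562°
λₘ = λ₁ + atan2(By, cos φ₁ + Bx) = 69.75083°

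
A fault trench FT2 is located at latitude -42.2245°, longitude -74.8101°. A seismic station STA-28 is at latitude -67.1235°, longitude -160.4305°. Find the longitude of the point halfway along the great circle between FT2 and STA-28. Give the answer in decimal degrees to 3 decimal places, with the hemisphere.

101.524°W

Bx = cos φ₂ cos Δλ = 0.029686,  By = cos φ₂ sin Δλ = -0.387611
φₘ = atan2(sin φ₁ + sin φ₂, √((cos φ₁ + Bx)² + By²)) = -61.58052°
λₘ = λ₁ + atan2(By, cos φ₁ + Bx) = -101.52428°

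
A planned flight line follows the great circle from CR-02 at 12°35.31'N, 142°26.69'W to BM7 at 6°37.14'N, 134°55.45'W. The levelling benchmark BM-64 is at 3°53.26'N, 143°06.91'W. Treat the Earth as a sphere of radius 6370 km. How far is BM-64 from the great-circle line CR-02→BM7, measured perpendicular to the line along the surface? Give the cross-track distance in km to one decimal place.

805.8 km

CR-02: φ = +12.58850°, λ = -142.44483°
BM7: φ = +6.61900°, λ = -134.92417°
BM-64: φ = +3.88767°, λ = -143.11517°
δ₁₃ = central angle CR-02→BM-64 = 0.152298 rad  (haversine)
θ₁₃ = bearing CR-02→BM-64 = 184.413°,  θ₁₂ = bearing CR-02→BM7 = 128.153°
dₓₜ = R·arcsin(sin δ₁₃ · sin(θ₁₃ − θ₁₂)) = 6370·arcsin(0.15171·sin(56.260°)) = 805.762 km
|dₓₜ| = 805.762 km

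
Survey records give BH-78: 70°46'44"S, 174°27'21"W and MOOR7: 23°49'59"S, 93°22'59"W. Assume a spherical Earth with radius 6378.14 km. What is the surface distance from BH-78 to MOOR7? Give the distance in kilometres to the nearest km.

7196 km

BH-78: φ = -70.77889°, λ = -174.45583°
MOOR7: φ = -23.83306°, λ = -93.38306°
Δφ = 46.9458°,  Δλ = 81.0728°
a = sin²(Δφ/2) + cos φ₁ cos φ₂ sin²(Δλ/2) = 0.285860
c = 2·arcsin(√a) = 1.128209 rad = 64.6416°
d = R·c = 6378.14 × 1.128209 = 7195.9 km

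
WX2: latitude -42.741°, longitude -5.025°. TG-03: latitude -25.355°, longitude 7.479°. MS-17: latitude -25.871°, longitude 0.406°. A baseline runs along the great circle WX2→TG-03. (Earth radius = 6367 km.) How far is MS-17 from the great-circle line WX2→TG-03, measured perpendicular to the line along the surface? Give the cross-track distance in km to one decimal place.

591.9 km

δ₁₃ = central angle WX2→MS-17 = 0.304493 rad  (haversine)
θ₁₃ = bearing WX2→MS-17 = 16.502°,  θ₁₂ = bearing WX2→TG-03 = 34.539°
dₓₜ = R·arcsin(sin δ₁₃ · sin(θ₁₃ − θ₁₂)) = 6367·arcsin(0.29981·sin(-18.037°)) = -591.898 km
|dₓₜ| = 591.898 km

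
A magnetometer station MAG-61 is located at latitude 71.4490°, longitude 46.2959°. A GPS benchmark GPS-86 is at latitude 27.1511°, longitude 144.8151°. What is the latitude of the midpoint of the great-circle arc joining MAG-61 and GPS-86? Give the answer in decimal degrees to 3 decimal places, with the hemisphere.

57.361°N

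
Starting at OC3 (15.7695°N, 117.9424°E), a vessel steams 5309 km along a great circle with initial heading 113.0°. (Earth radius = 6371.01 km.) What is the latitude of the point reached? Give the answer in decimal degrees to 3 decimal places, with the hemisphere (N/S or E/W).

5.484°S

δ = d/R = 5309/6371.01 = 0.833306 rad
φ₂ = arcsin(sin φ₁ cos δ + cos φ₁ sin δ cos θ)
   = arcsin(0.27177·0.67243 + 0.96236·0.74016·-0.39073) = -5.48427°
λ₂ = λ₁ + atan2(sin θ sin δ cos φ₁, cos δ − sin φ₁ sin φ₂) = 161.13496°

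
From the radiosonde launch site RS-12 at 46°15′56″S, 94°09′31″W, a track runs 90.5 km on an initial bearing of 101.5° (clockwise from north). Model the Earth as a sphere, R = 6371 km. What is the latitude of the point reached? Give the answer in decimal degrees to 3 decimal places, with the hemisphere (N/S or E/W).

46.422°S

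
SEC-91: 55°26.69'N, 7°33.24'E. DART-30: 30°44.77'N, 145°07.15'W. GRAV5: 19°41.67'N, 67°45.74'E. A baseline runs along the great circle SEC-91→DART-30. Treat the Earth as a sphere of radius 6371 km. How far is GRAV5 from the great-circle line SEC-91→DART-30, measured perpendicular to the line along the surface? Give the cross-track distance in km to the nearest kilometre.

SEC-91: φ = +55.44483°, λ = +7.55400°
DART-30: φ = +30.74617°, λ = -145.11917°
GRAV5: φ = +19.69450°, λ = +67.76233°
δ₁₃ = central angle SEC-91→GRAV5 = 0.996937 rad  (haversine)
θ₁₃ = bearing SEC-91→GRAV5 = 103.364°,  θ₁₂ = bearing SEC-91→DART-30 = 336.761°
dₓₜ = R·arcsin(sin δ₁₃ · sin(θ₁₃ − θ₁₂)) = 6371·arcsin(0.83981·sin(-233.397°)) = 4713.703 km
|dₓₜ| = 4713.703 km

4714 km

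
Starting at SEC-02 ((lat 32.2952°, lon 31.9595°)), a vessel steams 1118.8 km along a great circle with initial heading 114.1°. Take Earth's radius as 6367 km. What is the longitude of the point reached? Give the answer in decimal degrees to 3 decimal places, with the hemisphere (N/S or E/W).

42.348°E

δ = d/R = 1118.8/6367 = 0.175719 rad
φ₂ = arcsin(sin φ₁ cos δ + cos φ₁ sin δ cos θ)
   = arcsin(0.53428·0.98460 + 0.84531·0.17482·-0.40833) = 27.75645°
λ₂ = λ₁ + atan2(sin θ sin δ cos φ₁, cos δ − sin φ₁ sin φ₂) = 42.34831°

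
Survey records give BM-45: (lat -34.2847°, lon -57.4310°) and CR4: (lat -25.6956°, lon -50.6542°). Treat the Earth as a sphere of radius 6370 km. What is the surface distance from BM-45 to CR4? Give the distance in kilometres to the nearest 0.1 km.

1155.8 km

Δφ = 8.5891°,  Δλ = 6.7768°
a = sin²(Δφ/2) + cos φ₁ cos φ₂ sin²(Δλ/2) = 0.008209
c = 2·arcsin(√a) = 0.181450 rad = 10.3963°
d = R·c = 6370 × 0.181450 = 1155.8 km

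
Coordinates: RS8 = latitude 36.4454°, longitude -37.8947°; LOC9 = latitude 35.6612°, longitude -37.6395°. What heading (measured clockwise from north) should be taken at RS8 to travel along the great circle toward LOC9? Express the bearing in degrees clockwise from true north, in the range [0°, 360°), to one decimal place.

Δλ = 0.2552°
y = sin Δλ · cos φ₂ = 0.003619
x = cos φ₁ sin φ₂ − sin φ₁ cos φ₂ cos Δλ = -0.013682
θ = atan2(y, x) = 165.1844° → 165.1844° (mod 360°)

165.2°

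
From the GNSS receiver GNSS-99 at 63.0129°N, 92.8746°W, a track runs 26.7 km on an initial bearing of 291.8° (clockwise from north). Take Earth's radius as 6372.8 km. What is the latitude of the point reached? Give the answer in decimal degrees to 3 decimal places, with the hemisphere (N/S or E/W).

63.101°N

δ = d/R = 26.7/6372.8 = 0.004190 rad
φ₂ = arcsin(sin φ₁ cos δ + cos φ₁ sin δ cos θ)
   = arcsin(0.89111·0.99999 + 0.45379·0.00419·0.37137) = 63.10119°
λ₂ = λ₁ + atan2(sin θ sin δ cos φ₁, cos δ − sin φ₁ sin φ₂) = -93.36726°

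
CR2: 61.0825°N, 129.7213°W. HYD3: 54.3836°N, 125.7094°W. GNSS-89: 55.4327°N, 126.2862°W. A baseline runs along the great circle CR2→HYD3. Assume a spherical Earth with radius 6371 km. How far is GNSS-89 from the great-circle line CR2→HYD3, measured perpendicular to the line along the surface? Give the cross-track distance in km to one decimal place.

δ₁₃ = central angle CR2→GNSS-89 = 0.103494 rad  (haversine)
θ₁₃ = bearing CR2→GNSS-89 = 160.788°,  θ₁₂ = bearing CR2→HYD3 = 160.554°
dₓₜ = R·arcsin(sin δ₁₃ · sin(θ₁₃ − θ₁₂)) = 6371·arcsin(0.10331·sin(0.234°)) = 2.685 km
|dₓₜ| = 2.685 km

2.7 km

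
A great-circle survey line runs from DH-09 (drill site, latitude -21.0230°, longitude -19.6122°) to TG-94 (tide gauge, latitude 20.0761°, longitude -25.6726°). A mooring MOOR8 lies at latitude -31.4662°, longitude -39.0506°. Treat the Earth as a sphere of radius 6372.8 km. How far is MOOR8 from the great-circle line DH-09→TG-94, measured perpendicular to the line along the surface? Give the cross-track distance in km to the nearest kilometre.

2011 km

δ₁₃ = central angle DH-09→MOOR8 = 0.353828 rad  (haversine)
θ₁₃ = bearing DH-09→MOOR8 = 235.008°,  θ₁₂ = bearing DH-09→TG-94 = 351.397°
dₓₜ = R·arcsin(sin δ₁₃ · sin(θ₁₃ − θ₁₂)) = 6372.8·arcsin(0.34649·sin(-116.390°)) = -2011.234 km
|dₓₜ| = 2011.234 km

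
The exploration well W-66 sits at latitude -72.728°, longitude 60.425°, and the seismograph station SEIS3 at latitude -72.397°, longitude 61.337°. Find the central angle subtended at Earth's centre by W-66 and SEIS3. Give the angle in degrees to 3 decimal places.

Δφ = 0.3310°,  Δλ = 0.9120°
a = sin²(Δφ/2) + cos φ₁ cos φ₂ sin²(Δλ/2) = 0.000014
c = 2·arcsin(√a) = 0.007492 rad = 0.4292°

0.429°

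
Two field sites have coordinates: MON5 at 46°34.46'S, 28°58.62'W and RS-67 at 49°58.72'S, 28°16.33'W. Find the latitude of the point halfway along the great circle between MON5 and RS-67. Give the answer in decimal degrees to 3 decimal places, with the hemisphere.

48.277°S

MON5: φ = -46.57433°, λ = -28.97700°
RS-67: φ = -49.97867°, λ = -28.27217°
Bx = cos φ₂ cos Δλ = 0.643024,  By = cos φ₂ sin Δλ = 0.007911
φₘ = atan2(sin φ₁ + sin φ₂, √((cos φ₁ + Bx)² + By²)) = -48.27704°
λₘ = λ₁ + atan2(By, cos φ₁ + Bx) = -28.63633°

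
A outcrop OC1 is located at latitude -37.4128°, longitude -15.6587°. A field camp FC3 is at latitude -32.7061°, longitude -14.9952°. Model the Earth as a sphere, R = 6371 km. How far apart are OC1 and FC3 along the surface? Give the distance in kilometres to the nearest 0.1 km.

526.8 km

Δφ = 4.7067°,  Δλ = 0.6635°
a = sin²(Δφ/2) + cos φ₁ cos φ₂ sin²(Δλ/2) = 0.001709
c = 2·arcsin(√a) = 0.082692 rad = 4.7379°
d = R·c = 6371 × 0.082692 = 526.8 km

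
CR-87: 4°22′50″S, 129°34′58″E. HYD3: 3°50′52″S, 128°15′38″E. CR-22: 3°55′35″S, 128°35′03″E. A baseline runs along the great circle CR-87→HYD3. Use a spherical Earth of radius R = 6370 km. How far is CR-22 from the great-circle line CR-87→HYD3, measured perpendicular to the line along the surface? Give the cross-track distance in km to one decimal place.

CR-87: φ = -4.38056°, λ = +129.58278°
HYD3: φ = -3.84778°, λ = +128.26056°
CR-22: φ = -3.92639°, λ = +128.58417°
δ₁₃ = central angle CR-87→CR-22 = 0.019105 rad  (haversine)
θ₁₃ = bearing CR-87→CR-22 = 294.476°,  θ₁₂ = bearing CR-87→HYD3 = 291.949°
dₓₜ = R·arcsin(sin δ₁₃ · sin(θ₁₃ − θ₁₂)) = 6370·arcsin(0.01910·sin(2.527°)) = 5.365 km
|dₓₜ| = 5.365 km

5.4 km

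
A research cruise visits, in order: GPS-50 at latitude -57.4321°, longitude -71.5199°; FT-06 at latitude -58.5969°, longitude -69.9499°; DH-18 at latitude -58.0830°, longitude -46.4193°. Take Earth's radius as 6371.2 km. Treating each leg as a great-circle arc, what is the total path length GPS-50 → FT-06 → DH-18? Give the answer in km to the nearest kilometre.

GPS-50→FT-06: c = 0.024978 rad, d = 159.14 km
FT-06→DH-18: c = 0.214641 rad, d = 1367.52 km
Total = 159.14 + 1367.52 = 1526.66 km

1527 km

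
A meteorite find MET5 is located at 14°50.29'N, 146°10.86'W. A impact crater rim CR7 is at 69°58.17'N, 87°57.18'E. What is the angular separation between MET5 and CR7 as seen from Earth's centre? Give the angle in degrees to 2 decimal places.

MET5: φ = +14.83817°, λ = -146.18100°
CR7: φ = +69.96950°, λ = +87.95300°
Δφ = 55.1313°,  Δλ = -125.8660°
a = sin²(Δφ/2) + cos φ₁ cos φ₂ sin²(Δλ/2) = 0.476694
c = 2·arcsin(√a) = 1.524168 rad = 87.3284°

87.33°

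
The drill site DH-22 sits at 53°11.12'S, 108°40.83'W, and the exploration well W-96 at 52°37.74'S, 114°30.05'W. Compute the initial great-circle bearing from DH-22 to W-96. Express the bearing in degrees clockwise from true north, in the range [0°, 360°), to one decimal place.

DH-22: φ = -53.18533°, λ = -108.68050°
W-96: φ = -52.62900°, λ = -114.50083°
Δλ = -5.8203°
y = sin Δλ · cos φ₂ = -0.061553
x = cos φ₁ sin φ₂ − sin φ₁ cos φ₂ cos Δλ = 0.007205
θ = atan2(y, x) = -83.3240° → 276.6760° (mod 360°)

276.7°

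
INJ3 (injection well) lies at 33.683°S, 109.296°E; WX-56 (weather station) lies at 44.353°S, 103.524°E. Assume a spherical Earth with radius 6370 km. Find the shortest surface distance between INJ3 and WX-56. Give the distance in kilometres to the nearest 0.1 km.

1285.9 km

Δφ = -10.6700°,  Δλ = -5.7720°
a = sin²(Δφ/2) + cos φ₁ cos φ₂ sin²(Δλ/2) = 0.010153
c = 2·arcsin(√a) = 0.201871 rad = 11.5663°
d = R·c = 6370 × 0.201871 = 1285.9 km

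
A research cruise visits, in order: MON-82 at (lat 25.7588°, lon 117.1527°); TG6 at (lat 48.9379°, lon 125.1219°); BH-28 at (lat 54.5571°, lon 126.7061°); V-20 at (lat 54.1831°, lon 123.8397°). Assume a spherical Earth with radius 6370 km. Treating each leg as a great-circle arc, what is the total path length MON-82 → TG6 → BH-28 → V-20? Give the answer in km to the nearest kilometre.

3492 km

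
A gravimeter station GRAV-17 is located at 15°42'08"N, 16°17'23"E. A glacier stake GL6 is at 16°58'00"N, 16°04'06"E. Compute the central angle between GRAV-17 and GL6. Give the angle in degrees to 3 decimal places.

GRAV-17: φ = +15.70222°, λ = +16.28972°
GL6: φ = +16.96667°, λ = +16.06833°
Δφ = 1.2644°,  Δλ = -0.2214°
a = sin²(Δφ/2) + cos φ₁ cos φ₂ sin²(Δλ/2) = 0.000125
c = 2·arcsin(√a) = 0.022378 rad = 1.2822°

1.282°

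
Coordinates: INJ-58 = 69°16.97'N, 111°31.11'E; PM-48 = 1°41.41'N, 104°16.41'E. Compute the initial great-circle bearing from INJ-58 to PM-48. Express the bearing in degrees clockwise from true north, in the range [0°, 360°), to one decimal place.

INJ-58: φ = +69.28283°, λ = +111.51850°
PM-48: φ = +1.69017°, λ = +104.27350°
Δλ = -7.2450°
y = sin Δλ · cos φ₂ = -0.126058
x = cos φ₁ sin φ₂ − sin φ₁ cos φ₂ cos Δλ = -0.917033
θ = atan2(y, x) = -172.1730° → 187.8270° (mod 360°)

187.8°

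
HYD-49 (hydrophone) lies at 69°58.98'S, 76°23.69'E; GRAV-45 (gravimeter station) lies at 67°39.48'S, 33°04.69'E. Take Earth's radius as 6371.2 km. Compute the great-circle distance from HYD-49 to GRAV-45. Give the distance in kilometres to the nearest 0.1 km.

HYD-49: φ = -69.98300°, λ = +76.39483°
GRAV-45: φ = -67.65800°, λ = +33.07817°
Δφ = 2.3250°,  Δλ = -43.3167°
a = sin²(Δφ/2) + cos φ₁ cos φ₂ sin²(Δλ/2) = 0.018136
c = 2·arcsin(√a) = 0.270158 rad = 15.4789°
d = R·c = 6371.2 × 0.270158 = 1721.2 km

1721.2 km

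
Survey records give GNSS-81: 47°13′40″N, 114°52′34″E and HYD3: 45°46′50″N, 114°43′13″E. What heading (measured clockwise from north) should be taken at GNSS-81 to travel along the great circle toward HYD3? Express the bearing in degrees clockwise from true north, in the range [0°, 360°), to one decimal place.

GNSS-81: φ = +47.22778°, λ = +114.87611°
HYD3: φ = +45.78056°, λ = +114.72028°
Δλ = -0.1558°
y = sin Δλ · cos φ₂ = -0.001897
x = cos φ₁ sin φ₂ − sin φ₁ cos φ₂ cos Δλ = -0.025254
θ = atan2(y, x) = -175.7047° → 184.2953° (mod 360°)

184.3°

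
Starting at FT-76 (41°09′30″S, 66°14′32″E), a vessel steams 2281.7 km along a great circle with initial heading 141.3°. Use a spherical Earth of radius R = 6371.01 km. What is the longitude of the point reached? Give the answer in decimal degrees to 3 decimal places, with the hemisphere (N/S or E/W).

88.898°E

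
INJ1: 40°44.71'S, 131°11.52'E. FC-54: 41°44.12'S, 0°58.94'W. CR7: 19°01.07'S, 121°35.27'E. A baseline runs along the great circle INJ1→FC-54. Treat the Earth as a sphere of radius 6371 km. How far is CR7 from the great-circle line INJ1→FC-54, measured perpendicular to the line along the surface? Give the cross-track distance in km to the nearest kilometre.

2153 km

INJ1: φ = -40.74517°, λ = +131.19200°
FC-54: φ = -41.73533°, λ = -0.98233°
CR7: φ = -19.01783°, λ = +121.58783°
δ₁₃ = central angle INJ1→CR7 = 0.405471 rad  (haversine)
θ₁₃ = bearing INJ1→CR7 = 336.429°,  θ₁₂ = bearing INJ1→FC-54 = 213.633°
dₓₜ = R·arcsin(sin δ₁₃ · sin(θ₁₃ − θ₁₂)) = 6371·arcsin(0.39445·sin(122.796°)) = 2153.232 km
|dₓₜ| = 2153.232 km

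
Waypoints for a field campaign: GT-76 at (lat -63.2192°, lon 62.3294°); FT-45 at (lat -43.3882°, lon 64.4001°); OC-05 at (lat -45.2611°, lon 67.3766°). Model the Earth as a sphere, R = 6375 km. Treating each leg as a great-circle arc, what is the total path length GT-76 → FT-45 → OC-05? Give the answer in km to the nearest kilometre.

GT-76→FT-45: c = 0.346746 rad, d = 2210.51 km
FT-45→OC-05: c = 0.049488 rad, d = 315.49 km
Total = 2210.51 + 315.49 = 2525.99 km

2526 km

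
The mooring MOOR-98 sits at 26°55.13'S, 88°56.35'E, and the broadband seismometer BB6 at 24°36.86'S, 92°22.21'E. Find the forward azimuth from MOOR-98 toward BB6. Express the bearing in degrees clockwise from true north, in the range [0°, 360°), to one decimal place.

MOOR-98: φ = -26.91883°, λ = +88.93917°
BB6: φ = -24.61433°, λ = +92.37017°
Δλ = 3.4310°
y = sin Δλ · cos φ₂ = 0.054408
x = cos φ₁ sin φ₂ − sin φ₁ cos φ₂ cos Δλ = 0.039473
θ = atan2(y, x) = 54.0396° → 54.0396° (mod 360°)

54.0°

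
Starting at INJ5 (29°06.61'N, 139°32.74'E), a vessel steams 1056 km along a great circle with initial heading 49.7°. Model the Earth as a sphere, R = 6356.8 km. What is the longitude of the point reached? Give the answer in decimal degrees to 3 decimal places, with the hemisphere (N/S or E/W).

148.399°E

INJ5: φ = +29.11017°, λ = +139.54567°
δ = d/R = 1056/6356.8 = 0.166121 rad
φ₂ = arcsin(sin φ₁ cos δ + cos φ₁ sin δ cos θ)
   = arcsin(0.48649·0.98623 + 0.87369·0.16536·0.64679) = 34.97617°
λ₂ = λ₁ + atan2(sin θ sin δ cos φ₁, cos δ − sin φ₁ sin φ₂) = 148.39933°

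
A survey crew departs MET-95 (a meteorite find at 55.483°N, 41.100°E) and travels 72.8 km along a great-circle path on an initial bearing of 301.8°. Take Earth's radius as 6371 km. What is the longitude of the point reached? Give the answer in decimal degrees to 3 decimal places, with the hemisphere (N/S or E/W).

40.109°E

δ = d/R = 72.8/6371 = 0.011427 rad
φ₂ = arcsin(sin φ₁ cos δ + cos φ₁ sin δ cos θ)
   = arcsin(0.82396·0.99993 + 0.56665·0.01143·0.52696) = 55.82403°
λ₂ = λ₁ + atan2(sin θ sin δ cos φ₁, cos δ − sin φ₁ sin φ₂) = 40.10942°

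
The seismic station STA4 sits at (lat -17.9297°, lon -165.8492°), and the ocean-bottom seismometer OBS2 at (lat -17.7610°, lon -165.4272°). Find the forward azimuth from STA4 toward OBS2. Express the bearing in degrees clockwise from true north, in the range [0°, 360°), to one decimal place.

Δλ = 0.4220°
y = sin Δλ · cos φ₂ = 0.007014
x = cos φ₁ sin φ₂ − sin φ₁ cos φ₂ cos Δλ = 0.002936
θ = atan2(y, x) = 67.2839° → 67.2839° (mod 360°)

67.3°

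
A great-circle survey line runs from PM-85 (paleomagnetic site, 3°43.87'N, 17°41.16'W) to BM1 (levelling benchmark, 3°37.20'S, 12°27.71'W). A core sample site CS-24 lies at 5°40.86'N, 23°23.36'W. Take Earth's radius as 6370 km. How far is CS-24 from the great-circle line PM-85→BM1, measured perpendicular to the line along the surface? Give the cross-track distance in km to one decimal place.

PM-85: φ = +3.73117°, λ = -17.68600°
BM1: φ = -3.62000°, λ = -12.46183°
CS-24: φ = +5.68100°, λ = -23.38933°
δ₁₃ = central angle PM-85→CS-24 = 0.104876 rad  (haversine)
θ₁₃ = bearing PM-85→CS-24 = 289.152°,  θ₁₂ = bearing PM-85→BM1 = 144.560°
dₓₜ = R·arcsin(sin δ₁₃ · sin(θ₁₃ − θ₁₂)) = 6370·arcsin(0.10468·sin(144.592°)) = 386.598 km
|dₓₜ| = 386.598 km

386.6 km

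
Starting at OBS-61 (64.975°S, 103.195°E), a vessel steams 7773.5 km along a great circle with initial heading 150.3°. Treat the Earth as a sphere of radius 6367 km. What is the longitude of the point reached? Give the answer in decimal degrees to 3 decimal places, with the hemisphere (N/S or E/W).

114.868°W

δ = d/R = 7773.5/6367 = 1.220905 rad
φ₂ = arcsin(sin φ₁ cos δ + cos φ₁ sin δ cos θ)
   = arcsin(-0.90612·0.34280 + 0.42301·0.93941·-0.86863) = -40.97996°
λ₂ = λ₁ + atan2(sin θ sin δ cos φ₁, cos δ − sin φ₁ sin φ₂) = -114.86781°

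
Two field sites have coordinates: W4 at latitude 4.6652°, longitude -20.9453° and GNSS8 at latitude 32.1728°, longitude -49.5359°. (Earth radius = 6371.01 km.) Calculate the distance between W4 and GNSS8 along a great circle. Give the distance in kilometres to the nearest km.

4266 km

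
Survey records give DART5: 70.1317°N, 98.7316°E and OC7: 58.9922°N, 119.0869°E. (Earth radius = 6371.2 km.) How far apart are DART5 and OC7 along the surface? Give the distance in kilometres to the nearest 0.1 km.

Δφ = -11.1395°,  Δλ = 20.3553°
a = sin²(Δφ/2) + cos φ₁ cos φ₂ sin²(Δλ/2) = 0.014887
c = 2·arcsin(√a) = 0.244632 rad = 14.0164°
d = R·c = 6371.2 × 0.244632 = 1558.6 km

1558.6 km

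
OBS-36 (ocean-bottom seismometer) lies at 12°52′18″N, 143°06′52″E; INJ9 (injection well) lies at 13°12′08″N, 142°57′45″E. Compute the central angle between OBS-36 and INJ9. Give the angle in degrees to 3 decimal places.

OBS-36: φ = +12.87167°, λ = +143.11444°
INJ9: φ = +13.20222°, λ = +142.96250°
Δφ = 0.3306°,  Δλ = -0.1519°
a = sin²(Δφ/2) + cos φ₁ cos φ₂ sin²(Δλ/2) = 0.000010
c = 2·arcsin(√a) = 0.006321 rad = 0.3622°

0.362°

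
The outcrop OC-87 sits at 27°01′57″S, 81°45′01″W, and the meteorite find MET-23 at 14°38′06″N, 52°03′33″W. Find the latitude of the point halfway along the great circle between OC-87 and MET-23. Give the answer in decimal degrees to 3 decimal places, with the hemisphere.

6.411°S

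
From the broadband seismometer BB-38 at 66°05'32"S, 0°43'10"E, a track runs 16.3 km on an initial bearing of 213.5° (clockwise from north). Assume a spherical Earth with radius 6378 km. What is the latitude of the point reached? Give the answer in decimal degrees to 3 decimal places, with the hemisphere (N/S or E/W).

66.214°S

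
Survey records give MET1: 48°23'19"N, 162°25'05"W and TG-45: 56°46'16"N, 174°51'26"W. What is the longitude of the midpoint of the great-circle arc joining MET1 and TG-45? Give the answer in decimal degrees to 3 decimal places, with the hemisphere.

168.040°W

MET1: φ = +48.38861°, λ = -162.41806°
TG-45: φ = +56.77111°, λ = -174.85722°
Bx = cos φ₂ cos Δλ = 0.535121,  By = cos φ₂ sin Δλ = -0.118038
φₘ = atan2(sin φ₁ + sin φ₂, √((cos φ₁ + Bx)² + By²)) = 52.74147°
λₘ = λ₁ + atan2(By, cos φ₁ + Bx) = -168.03960°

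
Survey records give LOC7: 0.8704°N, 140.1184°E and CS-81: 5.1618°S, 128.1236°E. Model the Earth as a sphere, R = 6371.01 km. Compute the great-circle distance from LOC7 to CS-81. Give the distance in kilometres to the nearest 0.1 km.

Δφ = -6.0322°,  Δλ = -11.9948°
a = sin²(Δφ/2) + cos φ₁ cos φ₂ sin²(Δλ/2) = 0.013640
c = 2·arcsin(√a) = 0.234113 rad = 13.4137°
d = R·c = 6371.01 × 0.234113 = 1491.5 km

1491.5 km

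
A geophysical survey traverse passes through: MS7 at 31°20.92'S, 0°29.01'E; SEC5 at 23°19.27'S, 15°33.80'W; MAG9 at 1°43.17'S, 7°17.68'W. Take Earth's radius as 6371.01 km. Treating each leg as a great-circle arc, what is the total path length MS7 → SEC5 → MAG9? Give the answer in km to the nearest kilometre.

4378 km

MS7: φ = -31.34867°, λ = +0.48350°
SEC5: φ = -23.32117°, λ = -15.56333°
MAG9: φ = -1.71950°, λ = -7.29467°
MS7→SEC5: c = 0.285063 rad, d = 1816.14 km
SEC5→MAG9: c = 0.402144 rad, d = 2562.06 km
Total = 1816.14 + 2562.06 = 4378.20 km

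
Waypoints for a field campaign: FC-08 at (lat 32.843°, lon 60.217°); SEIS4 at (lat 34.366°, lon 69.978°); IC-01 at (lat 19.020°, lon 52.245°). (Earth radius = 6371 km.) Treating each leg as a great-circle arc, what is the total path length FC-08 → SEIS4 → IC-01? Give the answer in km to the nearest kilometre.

FC-08→SEIS4: c = 0.144297 rad, d = 919.32 km
SEIS4→IC-01: c = 0.383752 rad, d = 2444.89 km
Total = 919.32 + 2444.89 = 3364.20 km

3364 km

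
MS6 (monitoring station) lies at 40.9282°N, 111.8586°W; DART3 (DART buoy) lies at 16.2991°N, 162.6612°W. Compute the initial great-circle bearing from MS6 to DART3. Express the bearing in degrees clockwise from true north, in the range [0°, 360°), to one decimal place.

256.0°

Δλ = -50.8026°
y = sin Δλ · cos φ₂ = -0.743827
x = cos φ₁ sin φ₂ − sin φ₁ cos φ₂ cos Δλ = -0.185346
θ = atan2(y, x) = -103.9920° → 256.0080° (mod 360°)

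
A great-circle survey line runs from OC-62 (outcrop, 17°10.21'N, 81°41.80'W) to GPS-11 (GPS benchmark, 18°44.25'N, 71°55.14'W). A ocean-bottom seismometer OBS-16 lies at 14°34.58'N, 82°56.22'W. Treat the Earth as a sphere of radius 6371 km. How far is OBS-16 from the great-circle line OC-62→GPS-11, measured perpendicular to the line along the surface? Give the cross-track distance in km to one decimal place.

OC-62: φ = +17.17017°, λ = -81.69667°
GPS-11: φ = +18.73750°, λ = -71.91900°
OBS-16: φ = +14.57633°, λ = -82.93700°
δ₁₃ = central angle OC-62→OBS-16 = 0.049829 rad  (haversine)
θ₁₃ = bearing OC-62→OBS-16 = 204.873°,  θ₁₂ = bearing OC-62→GPS-11 = 78.948°
dₓₜ = R·arcsin(sin δ₁₃ · sin(θ₁₃ − θ₁₂)) = 6371·arcsin(0.04981·sin(125.925°)) = 257.040 km
|dₓₜ| = 257.040 km

257.0 km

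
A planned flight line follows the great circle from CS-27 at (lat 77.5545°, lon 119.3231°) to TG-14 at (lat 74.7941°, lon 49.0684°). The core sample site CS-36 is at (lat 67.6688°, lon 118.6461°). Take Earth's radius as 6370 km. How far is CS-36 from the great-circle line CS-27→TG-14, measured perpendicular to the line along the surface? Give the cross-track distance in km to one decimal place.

δ₁₃ = central angle CS-27→CS-36 = 0.172571 rad  (haversine)
θ₁₃ = bearing CS-27→CS-36 = 181.498°,  θ₁₂ = bearing CS-27→TG-14 = 296.193°
dₓₜ = R·arcsin(sin δ₁₃ · sin(θ₁₃ − θ₁₂)) = 6370·arcsin(0.17172·sin(-114.695°)) = -997.871 km
|dₓₜ| = 997.871 km

997.9 km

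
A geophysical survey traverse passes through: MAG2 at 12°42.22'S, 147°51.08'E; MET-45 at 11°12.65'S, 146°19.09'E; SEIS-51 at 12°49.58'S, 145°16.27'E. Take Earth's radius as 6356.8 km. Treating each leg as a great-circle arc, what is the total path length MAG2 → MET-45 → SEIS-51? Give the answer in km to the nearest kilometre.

447 km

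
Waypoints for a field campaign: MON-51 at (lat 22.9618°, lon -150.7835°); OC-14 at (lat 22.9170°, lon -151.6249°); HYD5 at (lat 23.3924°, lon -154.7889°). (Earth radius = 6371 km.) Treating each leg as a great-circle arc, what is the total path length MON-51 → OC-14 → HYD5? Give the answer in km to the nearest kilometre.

414 km

MON-51→OC-14: c = 0.013546 rad, d = 86.30 km
OC-14→HYD5: c = 0.051446 rad, d = 327.76 km
Total = 86.30 + 327.76 = 414.07 km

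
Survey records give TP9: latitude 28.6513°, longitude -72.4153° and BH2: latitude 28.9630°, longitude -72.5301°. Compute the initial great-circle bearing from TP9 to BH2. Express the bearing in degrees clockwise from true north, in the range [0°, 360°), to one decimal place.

342.1°

Δλ = -0.1148°
y = sin Δλ · cos φ₂ = -0.001753
x = cos φ₁ sin φ₂ − sin φ₁ cos φ₂ cos Δλ = 0.005441
θ = atan2(y, x) = -17.8585° → 342.1415° (mod 360°)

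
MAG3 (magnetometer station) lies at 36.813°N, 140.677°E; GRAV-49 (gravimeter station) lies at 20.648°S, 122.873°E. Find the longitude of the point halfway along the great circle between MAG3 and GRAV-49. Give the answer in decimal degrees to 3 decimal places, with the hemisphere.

Bx = cos φ₂ cos Δλ = 0.890949,  By = cos φ₂ sin Δλ = -0.286121
φₘ = atan2(sin φ₁ + sin φ₂, √((cos φ₁ + Bx)² + By²)) = 8.17912°
λₘ = λ₁ + atan2(By, cos φ₁ + Bx) = 131.07642°

131.076°E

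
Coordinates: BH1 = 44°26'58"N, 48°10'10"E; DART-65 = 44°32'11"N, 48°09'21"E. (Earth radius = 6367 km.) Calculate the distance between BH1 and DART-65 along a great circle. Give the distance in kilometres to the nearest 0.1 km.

9.7 km

BH1: φ = +44.44944°, λ = +48.16944°
DART-65: φ = +44.53639°, λ = +48.15583°
Δφ = 0.0869°,  Δλ = -0.0136°
a = sin²(Δφ/2) + cos φ₁ cos φ₂ sin²(Δλ/2) = 0.000001
c = 2·arcsin(√a) = 0.001527 rad = 0.0875°
d = R·c = 6367 × 0.001527 = 9.7 km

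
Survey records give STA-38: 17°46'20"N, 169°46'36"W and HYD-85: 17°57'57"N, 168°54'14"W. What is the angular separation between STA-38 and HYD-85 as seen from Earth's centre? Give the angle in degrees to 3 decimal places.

0.853°

STA-38: φ = +17.77222°, λ = -169.77667°
HYD-85: φ = +17.96583°, λ = -168.90389°
Δφ = 0.1936°,  Δλ = 0.8728°
a = sin²(Δφ/2) + cos φ₁ cos φ₂ sin²(Δλ/2) = 0.000055
c = 2·arcsin(√a) = 0.014887 rad = 0.8529°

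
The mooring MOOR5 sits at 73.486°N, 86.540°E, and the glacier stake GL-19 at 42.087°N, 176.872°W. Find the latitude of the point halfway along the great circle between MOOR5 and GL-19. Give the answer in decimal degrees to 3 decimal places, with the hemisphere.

64.884°N

Bx = cos φ₂ cos Δλ = -0.085144,  By = cos φ₂ sin Δλ = 0.737228
φₘ = atan2(sin φ₁ + sin φ₂, √((cos φ₁ + Bx)² + By²)) = 64.88392°
λₘ = λ₁ + atan2(By, cos φ₁ + Bx) = 161.42648°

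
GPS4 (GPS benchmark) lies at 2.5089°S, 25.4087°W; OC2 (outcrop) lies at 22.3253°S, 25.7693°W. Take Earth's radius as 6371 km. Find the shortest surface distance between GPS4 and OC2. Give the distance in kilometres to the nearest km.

2204 km

Δφ = -19.8164°,  Δλ = -0.3606°
a = sin²(Δφ/2) + cos φ₁ cos φ₂ sin²(Δλ/2) = 0.029617
c = 2·arcsin(√a) = 0.345915 rad = 19.8195°
d = R·c = 6371 × 0.345915 = 2203.8 km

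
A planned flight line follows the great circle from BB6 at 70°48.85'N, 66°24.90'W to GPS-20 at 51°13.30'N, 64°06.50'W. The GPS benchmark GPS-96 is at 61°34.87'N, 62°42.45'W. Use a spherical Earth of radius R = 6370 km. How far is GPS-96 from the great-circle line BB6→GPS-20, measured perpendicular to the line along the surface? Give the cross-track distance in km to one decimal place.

BB6: φ = +70.81417°, λ = -66.41500°
GPS-20: φ = +51.22167°, λ = -64.10833°
GPS-96: φ = +61.58117°, λ = -62.70750°
δ₁₃ = central angle BB6→GPS-96 = 0.163174 rad  (haversine)
θ₁₃ = bearing BB6→GPS-96 = 169.080°,  θ₁₂ = bearing BB6→GPS-20 = 175.695°
dₓₜ = R·arcsin(sin δ₁₃ · sin(θ₁₃ − θ₁₂)) = 6370·arcsin(0.16245·sin(-6.615°)) = -119.209 km
|dₓₜ| = 119.209 km

119.2 km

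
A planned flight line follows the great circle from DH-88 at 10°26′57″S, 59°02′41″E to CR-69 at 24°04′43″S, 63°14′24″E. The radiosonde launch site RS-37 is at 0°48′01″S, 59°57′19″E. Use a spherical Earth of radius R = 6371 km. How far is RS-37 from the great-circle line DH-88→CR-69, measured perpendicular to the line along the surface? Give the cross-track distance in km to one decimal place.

388.3 km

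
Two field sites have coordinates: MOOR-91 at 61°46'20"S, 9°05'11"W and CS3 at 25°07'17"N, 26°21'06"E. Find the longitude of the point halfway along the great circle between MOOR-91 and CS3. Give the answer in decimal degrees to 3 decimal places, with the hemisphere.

14.357°E

MOOR-91: φ = -61.77222°, λ = -9.08639°
CS3: φ = +25.12139°, λ = +26.35167°
Bx = cos φ₂ cos Δλ = 0.737677,  By = cos φ₂ sin Δλ = 0.524977
φₘ = atan2(sin φ₁ + sin φ₂, √((cos φ₁ + Bx)² + By²)) = -19.08418°
λₘ = λ₁ + atan2(By, cos φ₁ + Bx) = 14.35666°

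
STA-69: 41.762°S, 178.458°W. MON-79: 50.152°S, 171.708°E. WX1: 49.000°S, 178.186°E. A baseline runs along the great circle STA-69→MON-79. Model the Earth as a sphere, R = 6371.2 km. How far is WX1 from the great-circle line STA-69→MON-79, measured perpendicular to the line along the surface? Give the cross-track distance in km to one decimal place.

272.9 km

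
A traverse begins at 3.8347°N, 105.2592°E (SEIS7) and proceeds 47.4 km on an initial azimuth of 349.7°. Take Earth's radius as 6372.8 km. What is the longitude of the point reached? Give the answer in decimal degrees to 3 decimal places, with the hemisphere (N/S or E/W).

δ = d/R = 47.4/6372.8 = 0.007438 rad
φ₂ = arcsin(sin φ₁ cos δ + cos φ₁ sin δ cos θ)
   = arcsin(0.06688·0.99997 + 0.99776·0.00744·0.98389) = 4.25399°
λ₂ = λ₁ + atan2(sin θ sin δ cos φ₁, cos δ − sin φ₁ sin φ₂) = 105.18279°

105.183°E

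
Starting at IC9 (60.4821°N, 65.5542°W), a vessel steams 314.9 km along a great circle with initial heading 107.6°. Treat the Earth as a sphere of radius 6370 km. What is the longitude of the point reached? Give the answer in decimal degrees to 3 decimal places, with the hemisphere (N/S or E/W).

δ = d/R = 314.9/6370 = 0.049435 rad
φ₂ = arcsin(sin φ₁ cos δ + cos φ₁ sin δ cos θ)
   = arcsin(0.87020·0.99878 + 0.49270·0.04941·-0.30237) = 59.51671°
λ₂ = λ₁ + atan2(sin θ sin δ cos φ₁, cos δ − sin φ₁ sin φ₂) = -60.22661°

60.227°W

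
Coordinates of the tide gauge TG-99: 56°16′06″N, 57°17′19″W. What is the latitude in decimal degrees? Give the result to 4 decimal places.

56° + 16′/60 + 6″/3600 = 56 + 0.26667 + 0.00167 = 56.2683°

56.2683°N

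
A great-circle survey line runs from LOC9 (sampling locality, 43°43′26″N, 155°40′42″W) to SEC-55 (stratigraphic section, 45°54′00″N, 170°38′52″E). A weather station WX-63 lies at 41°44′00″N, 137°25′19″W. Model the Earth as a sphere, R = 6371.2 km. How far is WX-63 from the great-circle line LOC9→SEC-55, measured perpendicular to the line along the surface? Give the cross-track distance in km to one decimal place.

LOC9: φ = +43.72389°, λ = -155.67833°
SEC-55: φ = +45.90000°, λ = +170.64778°
WX-63: φ = +41.73333°, λ = -137.42194°
δ₁₃ = central angle LOC9→WX-63 = 0.236131 rad  (haversine)
θ₁₃ = bearing LOC9→WX-63 = 92.149°,  θ₁₂ = bearing LOC9→SEC-55 = 287.097°
dₓₜ = R·arcsin(sin δ₁₃ · sin(θ₁₃ − θ₁₂)) = 6371.2·arcsin(0.23394·sin(-194.948°)) = 384.688 km
|dₓₜ| = 384.688 km

384.7 km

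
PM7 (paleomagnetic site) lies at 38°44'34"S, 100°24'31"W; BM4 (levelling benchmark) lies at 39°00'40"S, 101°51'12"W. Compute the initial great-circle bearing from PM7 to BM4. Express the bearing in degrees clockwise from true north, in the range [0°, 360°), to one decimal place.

PM7: φ = -38.74278°, λ = -100.40861°
BM4: φ = -39.01111°, λ = -101.85333°
Δλ = -1.4447°
y = sin Δλ · cos φ₂ = -0.019591
x = cos φ₁ sin φ₂ − sin φ₁ cos φ₂ cos Δλ = -0.004838
θ = atan2(y, x) = -103.8715° → 256.1285° (mod 360°)

256.1°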